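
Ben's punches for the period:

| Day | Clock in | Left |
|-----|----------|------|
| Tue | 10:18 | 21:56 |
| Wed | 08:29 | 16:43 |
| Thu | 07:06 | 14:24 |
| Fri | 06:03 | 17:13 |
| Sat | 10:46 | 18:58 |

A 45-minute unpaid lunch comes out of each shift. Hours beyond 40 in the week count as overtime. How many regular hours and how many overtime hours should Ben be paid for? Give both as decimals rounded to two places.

Tue: 10:18–21:56 = 11 h 38 min; less 45 min break → 10 h 53 min
Wed: 08:29–16:43 = 8 h 14 min; less 45 min break → 7 h 29 min
Thu: 07:06–14:24 = 7 h 18 min; less 45 min break → 6 h 33 min
Fri: 06:03–17:13 = 11 h 10 min; less 45 min break → 10 h 25 min
Sat: 10:46–18:58 = 8 h 12 min; less 45 min break → 7 h 27 min
Total worked: 42 h 47 min = 42.78 h.
Threshold 40 h → overtime 2 h 47 min, regular 40 h 0 min.

Regular 40.00 hours, overtime 2.78 hours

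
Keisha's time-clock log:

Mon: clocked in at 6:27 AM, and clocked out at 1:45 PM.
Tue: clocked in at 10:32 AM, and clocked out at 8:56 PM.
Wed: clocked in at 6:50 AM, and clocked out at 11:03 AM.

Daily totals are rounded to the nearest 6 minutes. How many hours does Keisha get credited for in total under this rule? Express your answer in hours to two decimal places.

Mon: 6:27 AM–1:45 PM = 7 h 18 min → rounds to 7 h 18 min
Tue: 10:32 AM–8:56 PM = 10 h 24 min → rounds to 10 h 24 min
Wed: 6:50 AM–11:03 AM = 4 h 13 min → rounds to 4 h 12 min
Total credited: 21 h 54 min.

21.90 hours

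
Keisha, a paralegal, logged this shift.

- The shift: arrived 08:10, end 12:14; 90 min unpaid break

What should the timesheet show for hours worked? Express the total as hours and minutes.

The shift: 08:10–12:14 = 4 h 4 min; less 90 min break → 2 h 34 min

2 h 34 min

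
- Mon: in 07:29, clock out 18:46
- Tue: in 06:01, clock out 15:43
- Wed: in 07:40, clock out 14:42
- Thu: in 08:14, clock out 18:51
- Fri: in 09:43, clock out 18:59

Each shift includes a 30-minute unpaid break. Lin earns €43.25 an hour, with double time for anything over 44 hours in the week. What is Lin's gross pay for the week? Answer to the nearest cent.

Mon: 07:29–18:46 = 11 h 17 min; less 30 min break → 10 h 47 min
Tue: 06:01–15:43 = 9 h 42 min; less 30 min break → 9 h 12 min
Wed: 07:40–14:42 = 7 h 2 min; less 30 min break → 6 h 32 min
Thu: 08:14–18:51 = 10 h 37 min; less 30 min break → 10 h 7 min
Fri: 09:43–18:59 = 9 h 16 min; less 30 min break → 8 h 46 min
Total worked: 45 h 24 min = 2724 min.
Regular 44 h 0 min = 2640 min at €43.25/h; overtime 1 h 24 min = 84 min at €86.50/h.
Pay = (2640 × €43.25 + 84 × €86.50) ÷ 60 = €2024.10.

€2024.10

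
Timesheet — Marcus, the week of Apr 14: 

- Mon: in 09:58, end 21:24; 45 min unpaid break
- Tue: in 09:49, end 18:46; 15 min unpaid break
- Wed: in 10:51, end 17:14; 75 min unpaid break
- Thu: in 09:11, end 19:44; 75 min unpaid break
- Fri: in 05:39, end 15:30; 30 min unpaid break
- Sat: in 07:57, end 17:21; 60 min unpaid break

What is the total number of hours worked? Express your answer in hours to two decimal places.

51.57 hours

Mon: 09:58–21:24 = 11 h 26 min; less 45 min break → 10 h 41 min
Tue: 09:49–18:46 = 8 h 57 min; less 15 min break → 8 h 42 min
Wed: 10:51–17:14 = 6 h 23 min; less 75 min break → 5 h 8 min
Thu: 09:11–19:44 = 10 h 33 min; less 75 min break → 9 h 18 min
Fri: 05:39–15:30 = 9 h 51 min; less 30 min break → 9 h 21 min
Sat: 07:57–17:21 = 9 h 24 min; less 60 min break → 8 h 24 min
Total: 10 h 41 min + 8 h 42 min + 5 h 8 min + 9 h 18 min + 9 h 21 min + 8 h 24 min = 51 h 34 min.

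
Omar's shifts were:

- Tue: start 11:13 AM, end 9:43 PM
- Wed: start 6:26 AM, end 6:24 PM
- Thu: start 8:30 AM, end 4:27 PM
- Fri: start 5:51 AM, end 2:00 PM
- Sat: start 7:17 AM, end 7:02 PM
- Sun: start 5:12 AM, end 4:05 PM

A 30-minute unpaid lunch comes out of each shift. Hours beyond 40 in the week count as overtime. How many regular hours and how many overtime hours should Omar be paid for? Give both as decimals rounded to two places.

Regular 40.00 hours, overtime 18.20 hours

Tue: 11:13 AM–9:43 PM = 10 h 30 min; less 30 min break → 10 h 0 min
Wed: 6:26 AM–6:24 PM = 11 h 58 min; less 30 min break → 11 h 28 min
Thu: 8:30 AM–4:27 PM = 7 h 57 min; less 30 min break → 7 h 27 min
Fri: 5:51 AM–2:00 PM = 8 h 9 min; less 30 min break → 7 h 39 min
Sat: 7:17 AM–7:02 PM = 11 h 45 min; less 30 min break → 11 h 15 min
Sun: 5:12 AM–4:05 PM = 10 h 53 min; less 30 min break → 10 h 23 min
Total worked: 58 h 12 min = 58.20 h.
Threshold 40 h → overtime 18 h 12 min, regular 40 h 0 min.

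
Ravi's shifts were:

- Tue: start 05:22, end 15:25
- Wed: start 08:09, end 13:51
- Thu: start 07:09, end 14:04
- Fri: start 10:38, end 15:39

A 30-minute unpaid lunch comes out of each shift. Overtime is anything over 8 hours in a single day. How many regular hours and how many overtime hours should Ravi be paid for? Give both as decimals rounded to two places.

Regular 24.13 hours, overtime 1.55 hours

Tue: 05:22–15:25 = 10 h 3 min; less 30 min break → 9 h 33 min
Wed: 08:09–13:51 = 5 h 42 min; less 30 min break → 5 h 12 min
Thu: 07:09–14:04 = 6 h 55 min; less 30 min break → 6 h 25 min
Fri: 10:38–15:39 = 5 h 1 min; less 30 min break → 4 h 31 min
Tue reg 8 h 0 min / OT 1 h 33 min; Wed reg 5 h 12 min / OT 0 h 0 min; Thu reg 6 h 25 min / OT 0 h 0 min; Fri reg 4 h 31 min / OT 0 h 0 min.
Totals: regular 24 h 8 min, overtime 1 h 33 min.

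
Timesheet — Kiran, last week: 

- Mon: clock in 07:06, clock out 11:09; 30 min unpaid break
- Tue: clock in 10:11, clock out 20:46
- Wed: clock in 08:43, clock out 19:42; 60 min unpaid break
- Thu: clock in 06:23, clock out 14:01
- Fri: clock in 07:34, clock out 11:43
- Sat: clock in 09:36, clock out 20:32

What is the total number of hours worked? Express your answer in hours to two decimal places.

46.83 hours

Mon: 07:06–11:09 = 4 h 3 min; less 30 min break → 3 h 33 min
Tue: 10:11–20:46 = 10 h 35 min
Wed: 08:43–19:42 = 10 h 59 min; less 60 min break → 9 h 59 min
Thu: 06:23–14:01 = 7 h 38 min
Fri: 07:34–11:43 = 4 h 9 min
Sat: 09:36–20:32 = 10 h 56 min
Total: 3 h 33 min + 10 h 35 min + 9 h 59 min + 7 h 38 min + 4 h 9 min + 10 h 56 min = 46 h 50 min.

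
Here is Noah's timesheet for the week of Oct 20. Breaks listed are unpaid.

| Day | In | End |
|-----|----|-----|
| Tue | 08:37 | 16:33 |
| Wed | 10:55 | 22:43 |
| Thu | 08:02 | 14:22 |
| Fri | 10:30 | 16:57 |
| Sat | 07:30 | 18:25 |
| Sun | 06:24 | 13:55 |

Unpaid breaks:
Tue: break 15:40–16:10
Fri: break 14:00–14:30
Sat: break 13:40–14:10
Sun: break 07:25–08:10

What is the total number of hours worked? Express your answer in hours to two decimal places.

Tue: 08:37–16:33 = 7 h 56 min; less 30 min break → 7 h 26 min
Wed: 10:55–22:43 = 11 h 48 min
Thu: 08:02–14:22 = 6 h 20 min
Fri: 10:30–16:57 = 6 h 27 min; less 30 min break → 5 h 57 min
Sat: 07:30–18:25 = 10 h 55 min; less 30 min break → 10 h 25 min
Sun: 06:24–13:55 = 7 h 31 min; less 45 min break → 6 h 46 min
Total: 7 h 26 min + 11 h 48 min + 6 h 20 min + 5 h 57 min + 10 h 25 min + 6 h 46 min = 48 h 42 min.

48.70 hours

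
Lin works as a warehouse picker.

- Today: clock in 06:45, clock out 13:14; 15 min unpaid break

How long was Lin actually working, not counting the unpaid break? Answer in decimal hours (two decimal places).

6.23 hours

Today: 06:45–13:14 = 6 h 29 min; less 15 min break → 6 h 14 min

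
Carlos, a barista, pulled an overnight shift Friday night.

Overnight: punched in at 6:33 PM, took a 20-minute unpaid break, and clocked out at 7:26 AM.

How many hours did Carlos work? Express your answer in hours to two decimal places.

12.55 hours

Overnight: 6:33 PM → midnight = 5 h 27 min; midnight → 7:26 AM = 7 h 26 min; span 12 h 53 min; less 20 min break → 12 h 33 min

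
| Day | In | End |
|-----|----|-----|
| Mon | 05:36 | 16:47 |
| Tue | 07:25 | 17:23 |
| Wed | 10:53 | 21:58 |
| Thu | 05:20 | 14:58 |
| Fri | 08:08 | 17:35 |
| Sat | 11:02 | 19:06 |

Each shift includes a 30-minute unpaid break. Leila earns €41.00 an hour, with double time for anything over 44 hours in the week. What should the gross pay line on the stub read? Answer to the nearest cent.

Mon: 05:36–16:47 = 11 h 11 min; less 30 min break → 10 h 41 min
Tue: 07:25–17:23 = 9 h 58 min; less 30 min break → 9 h 28 min
Wed: 10:53–21:58 = 11 h 5 min; less 30 min break → 10 h 35 min
Thu: 05:20–14:58 = 9 h 38 min; less 30 min break → 9 h 8 min
Fri: 08:08–17:35 = 9 h 27 min; less 30 min break → 8 h 57 min
Sat: 11:02–19:06 = 8 h 4 min; less 30 min break → 7 h 34 min
Total worked: 56 h 23 min = 3383 min.
Regular 44 h 0 min = 2640 min at €41.00/h; overtime 12 h 23 min = 743 min at €82.00/h.
Pay = (2640 × €41.00 + 743 × €82.00) ÷ 60 = €2819.43.

€2819.43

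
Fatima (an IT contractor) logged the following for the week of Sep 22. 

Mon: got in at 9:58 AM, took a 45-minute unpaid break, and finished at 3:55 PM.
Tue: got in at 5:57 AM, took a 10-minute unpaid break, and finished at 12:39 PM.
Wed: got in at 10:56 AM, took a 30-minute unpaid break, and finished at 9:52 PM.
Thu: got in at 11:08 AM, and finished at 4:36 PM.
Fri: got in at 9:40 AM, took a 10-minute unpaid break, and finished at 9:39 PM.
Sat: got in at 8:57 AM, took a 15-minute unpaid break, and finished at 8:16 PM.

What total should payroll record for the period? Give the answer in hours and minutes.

50 h 31 min

Mon: 9:58 AM–3:55 PM = 5 h 57 min; less 45 min break → 5 h 12 min
Tue: 5:57 AM–12:39 PM = 6 h 42 min; less 10 min break → 6 h 32 min
Wed: 10:56 AM–9:52 PM = 10 h 56 min; less 30 min break → 10 h 26 min
Thu: 11:08 AM–4:36 PM = 5 h 28 min
Fri: 9:40 AM–9:39 PM = 11 h 59 min; less 10 min break → 11 h 49 min
Sat: 8:57 AM–8:16 PM = 11 h 19 min; less 15 min break → 11 h 4 min
Total: 5 h 12 min + 6 h 32 min + 10 h 26 min + 5 h 28 min + 11 h 49 min + 11 h 4 min = 50 h 31 min.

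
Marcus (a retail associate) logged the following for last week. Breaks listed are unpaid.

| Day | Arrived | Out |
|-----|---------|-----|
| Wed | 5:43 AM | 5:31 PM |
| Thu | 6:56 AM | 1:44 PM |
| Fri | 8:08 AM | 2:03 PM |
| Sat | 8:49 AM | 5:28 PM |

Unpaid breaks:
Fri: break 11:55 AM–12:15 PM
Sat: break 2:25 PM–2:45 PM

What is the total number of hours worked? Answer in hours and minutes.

32 h 30 min

Wed: 5:43 AM–5:31 PM = 11 h 48 min
Thu: 6:56 AM–1:44 PM = 6 h 48 min
Fri: 8:08 AM–2:03 PM = 5 h 55 min; less 20 min break → 5 h 35 min
Sat: 8:49 AM–5:28 PM = 8 h 39 min; less 20 min break → 8 h 19 min
Total: 11 h 48 min + 6 h 48 min + 5 h 35 min + 8 h 19 min = 32 h 30 min.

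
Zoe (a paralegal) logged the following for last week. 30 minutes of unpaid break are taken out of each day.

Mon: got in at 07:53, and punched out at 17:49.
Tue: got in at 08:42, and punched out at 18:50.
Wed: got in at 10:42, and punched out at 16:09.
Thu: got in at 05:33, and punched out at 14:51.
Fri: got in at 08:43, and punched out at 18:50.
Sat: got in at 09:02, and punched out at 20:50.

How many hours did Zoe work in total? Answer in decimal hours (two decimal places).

53.73 hours

Mon: 07:53–17:49 = 9 h 56 min; less 30 min break → 9 h 26 min
Tue: 08:42–18:50 = 10 h 8 min; less 30 min break → 9 h 38 min
Wed: 10:42–16:09 = 5 h 27 min; less 30 min break → 4 h 57 min
Thu: 05:33–14:51 = 9 h 18 min; less 30 min break → 8 h 48 min
Fri: 08:43–18:50 = 10 h 7 min; less 30 min break → 9 h 37 min
Sat: 09:02–20:50 = 11 h 48 min; less 30 min break → 11 h 18 min
Total: 9 h 26 min + 9 h 38 min + 4 h 57 min + 8 h 48 min + 9 h 37 min + 11 h 18 min = 53 h 44 min.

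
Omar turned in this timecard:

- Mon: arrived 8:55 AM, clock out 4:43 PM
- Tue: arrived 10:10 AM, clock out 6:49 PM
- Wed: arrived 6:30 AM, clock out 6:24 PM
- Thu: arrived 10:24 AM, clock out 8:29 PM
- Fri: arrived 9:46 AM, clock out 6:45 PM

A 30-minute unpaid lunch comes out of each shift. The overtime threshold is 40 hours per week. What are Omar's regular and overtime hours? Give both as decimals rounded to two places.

Regular 40.00 hours, overtime 4.92 hours

Mon: 8:55 AM–4:43 PM = 7 h 48 min; less 30 min break → 7 h 18 min
Tue: 10:10 AM–6:49 PM = 8 h 39 min; less 30 min break → 8 h 9 min
Wed: 6:30 AM–6:24 PM = 11 h 54 min; less 30 min break → 11 h 24 min
Thu: 10:24 AM–8:29 PM = 10 h 5 min; less 30 min break → 9 h 35 min
Fri: 9:46 AM–6:45 PM = 8 h 59 min; less 30 min break → 8 h 29 min
Total worked: 44 h 55 min = 44.92 h.
Threshold 40 h → overtime 4 h 55 min, regular 40 h 0 min.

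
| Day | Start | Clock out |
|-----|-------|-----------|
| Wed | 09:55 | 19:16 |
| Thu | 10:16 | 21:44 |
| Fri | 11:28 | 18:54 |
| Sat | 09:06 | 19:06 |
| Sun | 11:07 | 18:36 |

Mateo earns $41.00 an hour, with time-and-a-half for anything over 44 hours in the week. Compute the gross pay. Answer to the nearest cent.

Wed: 09:55–19:16 = 9 h 21 min
Thu: 10:16–21:44 = 11 h 28 min
Fri: 11:28–18:54 = 7 h 26 min
Sat: 09:06–19:06 = 10 h 0 min
Sun: 11:07–18:36 = 7 h 29 min
Total worked: 45 h 44 min = 2744 min.
Regular 44 h 0 min = 2640 min at $41.00/h; overtime 1 h 44 min = 104 min at $61.50/h.
Pay = (2640 × $41.00 + 104 × $61.50) ÷ 60 = $1910.60.

$1910.60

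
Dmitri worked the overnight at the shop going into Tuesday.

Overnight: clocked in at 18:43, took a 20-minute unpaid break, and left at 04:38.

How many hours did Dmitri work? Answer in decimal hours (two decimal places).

Overnight: 18:43 → midnight = 5 h 17 min; midnight → 04:38 = 4 h 38 min; span 9 h 55 min; less 20 min break → 9 h 35 min

9.58 hours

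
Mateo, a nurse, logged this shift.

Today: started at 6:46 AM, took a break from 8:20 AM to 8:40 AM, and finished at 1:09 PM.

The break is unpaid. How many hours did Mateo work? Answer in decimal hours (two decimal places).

Today: 6:46 AM–1:09 PM = 6 h 23 min; less 20 min break → 6 h 3 min

6.05 hours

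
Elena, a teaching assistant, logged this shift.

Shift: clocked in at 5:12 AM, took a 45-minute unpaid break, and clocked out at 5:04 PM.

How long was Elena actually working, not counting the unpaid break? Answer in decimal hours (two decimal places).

11.12 hours

Shift: 5:12 AM–5:04 PM = 11 h 52 min; less 45 min break → 11 h 7 min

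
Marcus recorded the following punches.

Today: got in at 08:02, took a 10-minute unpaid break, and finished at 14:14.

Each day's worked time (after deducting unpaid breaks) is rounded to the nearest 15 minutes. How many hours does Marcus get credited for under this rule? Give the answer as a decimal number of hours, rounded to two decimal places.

Today: 08:02–14:14 = 6 h 12 min − 10 min = 6 h 2 min → rounds to 6 h 0 min

6.00 hours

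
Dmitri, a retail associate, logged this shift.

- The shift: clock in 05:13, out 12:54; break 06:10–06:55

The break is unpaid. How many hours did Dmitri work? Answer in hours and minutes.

The shift: 05:13–12:54 = 7 h 41 min; less 45 min break → 6 h 56 min

6 h 56 min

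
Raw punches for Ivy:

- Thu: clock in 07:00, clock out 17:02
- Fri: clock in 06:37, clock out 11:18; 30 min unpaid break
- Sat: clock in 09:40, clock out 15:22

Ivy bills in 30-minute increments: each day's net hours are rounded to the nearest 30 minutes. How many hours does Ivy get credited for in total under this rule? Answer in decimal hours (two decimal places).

Thu: 07:00–17:02 = 10 h 2 min → rounds to 10 h 0 min
Fri: 06:37–11:18 = 4 h 41 min − 30 min = 4 h 11 min → rounds to 4 h 0 min
Sat: 09:40–15:22 = 5 h 42 min → rounds to 5 h 30 min
Total credited: 19 h 30 min.

19.50 hours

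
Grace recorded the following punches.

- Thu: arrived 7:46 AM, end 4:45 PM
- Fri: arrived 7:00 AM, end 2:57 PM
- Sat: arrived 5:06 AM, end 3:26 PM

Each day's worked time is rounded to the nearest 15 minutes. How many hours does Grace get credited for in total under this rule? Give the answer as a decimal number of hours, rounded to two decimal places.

Thu: 7:46 AM–4:45 PM = 8 h 59 min → rounds to 9 h 0 min
Fri: 7:00 AM–2:57 PM = 7 h 57 min → rounds to 8 h 0 min
Sat: 5:06 AM–3:26 PM = 10 h 20 min → rounds to 10 h 15 min
Total credited: 27 h 15 min.

27.25 hours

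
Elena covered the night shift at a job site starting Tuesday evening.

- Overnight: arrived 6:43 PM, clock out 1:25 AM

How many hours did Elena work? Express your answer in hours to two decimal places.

6.70 hours

Overnight: 6:43 PM → midnight = 5 h 17 min; midnight → 1:25 AM = 1 h 25 min; span 6 h 42 min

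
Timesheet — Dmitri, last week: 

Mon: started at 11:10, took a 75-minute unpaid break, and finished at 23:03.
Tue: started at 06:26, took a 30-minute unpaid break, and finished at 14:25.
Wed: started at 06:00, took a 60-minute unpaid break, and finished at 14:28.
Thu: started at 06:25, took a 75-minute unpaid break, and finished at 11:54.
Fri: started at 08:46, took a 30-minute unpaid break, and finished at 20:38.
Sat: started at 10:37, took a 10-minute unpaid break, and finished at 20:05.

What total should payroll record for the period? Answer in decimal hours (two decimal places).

50.48 hours

Mon: 11:10–23:03 = 11 h 53 min; less 75 min break → 10 h 38 min
Tue: 06:26–14:25 = 7 h 59 min; less 30 min break → 7 h 29 min
Wed: 06:00–14:28 = 8 h 28 min; less 60 min break → 7 h 28 min
Thu: 06:25–11:54 = 5 h 29 min; less 75 min break → 4 h 14 min
Fri: 08:46–20:38 = 11 h 52 min; less 30 min break → 11 h 22 min
Sat: 10:37–20:05 = 9 h 28 min; less 10 min break → 9 h 18 min
Total: 10 h 38 min + 7 h 29 min + 7 h 28 min + 4 h 14 min + 11 h 22 min + 9 h 18 min = 50 h 29 min.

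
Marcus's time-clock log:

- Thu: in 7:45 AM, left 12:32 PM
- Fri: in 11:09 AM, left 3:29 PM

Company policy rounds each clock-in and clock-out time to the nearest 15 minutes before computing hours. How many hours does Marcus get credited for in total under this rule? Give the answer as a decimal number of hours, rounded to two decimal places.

9.00 hours

Thu: in 7:45 AM→7:45 AM, out 12:32 PM→12:30 PM; 4 h 45 min
Fri: in 11:09 AM→11:15 AM, out 3:29 PM→3:30 PM; 4 h 15 min
Total credited: 9 h 0 min.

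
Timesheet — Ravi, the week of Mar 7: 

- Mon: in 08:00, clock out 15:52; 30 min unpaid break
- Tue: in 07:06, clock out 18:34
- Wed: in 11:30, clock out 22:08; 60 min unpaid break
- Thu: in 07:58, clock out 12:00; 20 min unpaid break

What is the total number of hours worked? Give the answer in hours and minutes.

32 h 10 min

Mon: 08:00–15:52 = 7 h 52 min; less 30 min break → 7 h 22 min
Tue: 07:06–18:34 = 11 h 28 min
Wed: 11:30–22:08 = 10 h 38 min; less 60 min break → 9 h 38 min
Thu: 07:58–12:00 = 4 h 2 min; less 20 min break → 3 h 42 min
Total: 7 h 22 min + 11 h 28 min + 9 h 38 min + 3 h 42 min = 32 h 10 min.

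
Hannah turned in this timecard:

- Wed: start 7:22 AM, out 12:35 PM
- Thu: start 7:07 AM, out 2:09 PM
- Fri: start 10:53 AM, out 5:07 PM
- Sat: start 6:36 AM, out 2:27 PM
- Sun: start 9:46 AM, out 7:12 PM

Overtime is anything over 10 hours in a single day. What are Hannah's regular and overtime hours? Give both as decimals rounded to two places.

Regular 35.77 hours, overtime 0.00 hours

Wed: 7:22 AM–12:35 PM = 5 h 13 min
Thu: 7:07 AM–2:09 PM = 7 h 2 min
Fri: 10:53 AM–5:07 PM = 6 h 14 min
Sat: 6:36 AM–2:27 PM = 7 h 51 min
Sun: 9:46 AM–7:12 PM = 9 h 26 min
Wed reg 5 h 13 min / OT 0 h 0 min; Thu reg 7 h 2 min / OT 0 h 0 min; Fri reg 6 h 14 min / OT 0 h 0 min; Sat reg 7 h 51 min / OT 0 h 0 min; Sun reg 9 h 26 min / OT 0 h 0 min.
Totals: regular 35 h 46 min, overtime 0 h 0 min.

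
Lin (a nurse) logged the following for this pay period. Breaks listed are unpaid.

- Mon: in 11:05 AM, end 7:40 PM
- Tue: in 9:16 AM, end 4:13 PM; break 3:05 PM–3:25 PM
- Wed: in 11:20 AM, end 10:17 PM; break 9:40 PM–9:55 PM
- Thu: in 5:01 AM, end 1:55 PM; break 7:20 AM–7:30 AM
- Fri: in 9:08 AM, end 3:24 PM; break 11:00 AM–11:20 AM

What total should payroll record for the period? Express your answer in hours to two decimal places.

Mon: 11:05 AM–7:40 PM = 8 h 35 min
Tue: 9:16 AM–4:13 PM = 6 h 57 min; less 20 min break → 6 h 37 min
Wed: 11:20 AM–10:17 PM = 10 h 57 min; less 15 min break → 10 h 42 min
Thu: 5:01 AM–1:55 PM = 8 h 54 min; less 10 min break → 8 h 44 min
Fri: 9:08 AM–3:24 PM = 6 h 16 min; less 20 min break → 5 h 56 min
Total: 8 h 35 min + 6 h 37 min + 10 h 42 min + 8 h 44 min + 5 h 56 min = 40 h 34 min.

40.57 hours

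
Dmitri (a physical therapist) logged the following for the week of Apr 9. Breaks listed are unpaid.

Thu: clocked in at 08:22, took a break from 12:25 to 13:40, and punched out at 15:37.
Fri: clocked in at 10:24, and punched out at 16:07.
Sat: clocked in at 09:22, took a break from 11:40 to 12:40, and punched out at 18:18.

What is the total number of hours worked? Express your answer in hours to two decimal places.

19.65 hours

Thu: 08:22–15:37 = 7 h 15 min; less 75 min break → 6 h 0 min
Fri: 10:24–16:07 = 5 h 43 min
Sat: 09:22–18:18 = 8 h 56 min; less 60 min break → 7 h 56 min
Total: 6 h 0 min + 5 h 43 min + 7 h 56 min = 19 h 39 min.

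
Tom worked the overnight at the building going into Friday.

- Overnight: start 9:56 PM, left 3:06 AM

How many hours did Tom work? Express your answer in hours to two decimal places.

Overnight: 9:56 PM → midnight = 2 h 4 min; midnight → 3:06 AM = 3 h 6 min; span 5 h 10 min

5.17 hours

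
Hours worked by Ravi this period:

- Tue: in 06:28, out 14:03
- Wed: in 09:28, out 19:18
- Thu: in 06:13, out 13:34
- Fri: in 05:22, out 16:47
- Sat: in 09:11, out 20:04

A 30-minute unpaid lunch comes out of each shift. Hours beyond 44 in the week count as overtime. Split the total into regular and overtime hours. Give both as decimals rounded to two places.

Regular 44.00 hours, overtime 0.57 hours

Tue: 06:28–14:03 = 7 h 35 min; less 30 min break → 7 h 5 min
Wed: 09:28–19:18 = 9 h 50 min; less 30 min break → 9 h 20 min
Thu: 06:13–13:34 = 7 h 21 min; less 30 min break → 6 h 51 min
Fri: 05:22–16:47 = 11 h 25 min; less 30 min break → 10 h 55 min
Sat: 09:11–20:04 = 10 h 53 min; less 30 min break → 10 h 23 min
Total worked: 44 h 34 min = 44.57 h.
Threshold 44 h → overtime 0 h 34 min, regular 44 h 0 min.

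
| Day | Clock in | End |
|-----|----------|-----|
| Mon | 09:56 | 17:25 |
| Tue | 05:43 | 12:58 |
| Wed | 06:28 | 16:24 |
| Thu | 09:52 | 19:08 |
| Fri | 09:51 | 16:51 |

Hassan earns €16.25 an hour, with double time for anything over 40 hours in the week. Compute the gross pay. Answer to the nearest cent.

Mon: 09:56–17:25 = 7 h 29 min
Tue: 05:43–12:58 = 7 h 15 min
Wed: 06:28–16:24 = 9 h 56 min
Thu: 09:52–19:08 = 9 h 16 min
Fri: 09:51–16:51 = 7 h 0 min
Total worked: 40 h 56 min = 2456 min.
Regular 40 h 0 min = 2400 min at €16.25/h; overtime 0 h 56 min = 56 min at €32.50/h.
Pay = (2400 × €16.25 + 56 × €32.50) ÷ 60 = €680.33.

€680.33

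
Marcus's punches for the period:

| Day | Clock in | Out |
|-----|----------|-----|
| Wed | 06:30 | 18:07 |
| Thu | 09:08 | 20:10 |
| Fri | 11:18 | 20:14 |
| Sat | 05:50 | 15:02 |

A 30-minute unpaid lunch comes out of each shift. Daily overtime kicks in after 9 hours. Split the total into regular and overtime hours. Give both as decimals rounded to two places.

Regular 35.13 hours, overtime 3.65 hours

Wed: 06:30–18:07 = 11 h 37 min; less 30 min break → 11 h 7 min
Thu: 09:08–20:10 = 11 h 2 min; less 30 min break → 10 h 32 min
Fri: 11:18–20:14 = 8 h 56 min; less 30 min break → 8 h 26 min
Sat: 05:50–15:02 = 9 h 12 min; less 30 min break → 8 h 42 min
Wed reg 9 h 0 min / OT 2 h 7 min; Thu reg 9 h 0 min / OT 1 h 32 min; Fri reg 8 h 26 min / OT 0 h 0 min; Sat reg 8 h 42 min / OT 0 h 0 min.
Totals: regular 35 h 8 min, overtime 3 h 39 min.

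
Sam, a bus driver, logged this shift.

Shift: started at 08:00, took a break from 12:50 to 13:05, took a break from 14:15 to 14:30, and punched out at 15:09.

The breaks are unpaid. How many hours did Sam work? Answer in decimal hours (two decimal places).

Shift: 08:00–15:09 = 7 h 9 min; less 30 min break → 6 h 39 min

6.65 hours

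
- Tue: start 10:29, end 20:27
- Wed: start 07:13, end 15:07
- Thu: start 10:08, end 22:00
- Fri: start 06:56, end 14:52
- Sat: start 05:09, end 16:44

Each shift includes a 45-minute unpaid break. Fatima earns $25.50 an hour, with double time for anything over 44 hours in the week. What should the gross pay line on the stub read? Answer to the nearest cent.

Tue: 10:29–20:27 = 9 h 58 min; less 45 min break → 9 h 13 min
Wed: 07:13–15:07 = 7 h 54 min; less 45 min break → 7 h 9 min
Thu: 10:08–22:00 = 11 h 52 min; less 45 min break → 11 h 7 min
Fri: 06:56–14:52 = 7 h 56 min; less 45 min break → 7 h 11 min
Sat: 05:09–16:44 = 11 h 35 min; less 45 min break → 10 h 50 min
Total worked: 45 h 30 min = 2730 min.
Regular 44 h 0 min = 2640 min at $25.50/h; overtime 1 h 30 min = 90 min at $51.00/h.
Pay = (2640 × $25.50 + 90 × $51.00) ÷ 60 = $1198.50.

$1198.50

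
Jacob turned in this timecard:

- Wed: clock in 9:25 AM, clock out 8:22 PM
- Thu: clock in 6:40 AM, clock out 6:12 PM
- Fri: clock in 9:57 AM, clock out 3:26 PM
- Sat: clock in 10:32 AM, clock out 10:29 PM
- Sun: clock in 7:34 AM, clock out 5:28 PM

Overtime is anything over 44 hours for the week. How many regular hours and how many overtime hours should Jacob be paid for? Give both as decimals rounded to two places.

Regular 44.00 hours, overtime 5.82 hours

Wed: 9:25 AM–8:22 PM = 10 h 57 min
Thu: 6:40 AM–6:12 PM = 11 h 32 min
Fri: 9:57 AM–3:26 PM = 5 h 29 min
Sat: 10:32 AM–10:29 PM = 11 h 57 min
Sun: 7:34 AM–5:28 PM = 9 h 54 min
Total worked: 49 h 49 min = 49.82 h.
Threshold 44 h → overtime 5 h 49 min, regular 44 h 0 min.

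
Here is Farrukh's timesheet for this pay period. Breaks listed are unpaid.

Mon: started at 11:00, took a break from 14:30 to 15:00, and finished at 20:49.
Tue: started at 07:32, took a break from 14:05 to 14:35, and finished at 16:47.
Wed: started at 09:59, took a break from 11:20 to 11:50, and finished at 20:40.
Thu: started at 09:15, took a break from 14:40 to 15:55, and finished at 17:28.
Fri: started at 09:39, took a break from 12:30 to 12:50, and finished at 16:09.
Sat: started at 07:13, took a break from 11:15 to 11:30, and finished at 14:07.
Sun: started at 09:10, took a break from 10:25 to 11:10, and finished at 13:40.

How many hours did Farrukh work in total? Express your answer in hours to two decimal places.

51.78 hours

Mon: 11:00–20:49 = 9 h 49 min; less 30 min break → 9 h 19 min
Tue: 07:32–16:47 = 9 h 15 min; less 30 min break → 8 h 45 min
Wed: 09:59–20:40 = 10 h 41 min; less 30 min break → 10 h 11 min
Thu: 09:15–17:28 = 8 h 13 min; less 75 min break → 6 h 58 min
Fri: 09:39–16:09 = 6 h 30 min; less 20 min break → 6 h 10 min
Sat: 07:13–14:07 = 6 h 54 min; less 15 min break → 6 h 39 min
Sun: 09:10–13:40 = 4 h 30 min; less 45 min break → 3 h 45 min
Total: 9 h 19 min + 8 h 45 min + 10 h 11 min + 6 h 58 min + 6 h 10 min + 6 h 39 min + 3 h 45 min = 51 h 47 min.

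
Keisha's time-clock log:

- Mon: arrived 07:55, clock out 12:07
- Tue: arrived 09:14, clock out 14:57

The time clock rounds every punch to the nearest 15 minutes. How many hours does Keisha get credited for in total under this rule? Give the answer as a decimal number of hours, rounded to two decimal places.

9.75 hours

Mon: in 07:55→08:00, out 12:07→12:00; 4 h 0 min
Tue: in 09:14→09:15, out 14:57→15:00; 5 h 45 min
Total credited: 9 h 45 min.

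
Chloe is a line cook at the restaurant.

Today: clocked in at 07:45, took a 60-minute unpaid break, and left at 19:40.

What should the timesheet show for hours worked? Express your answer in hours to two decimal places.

Today: 07:45–19:40 = 11 h 55 min; less 60 min break → 10 h 55 min

10.92 hours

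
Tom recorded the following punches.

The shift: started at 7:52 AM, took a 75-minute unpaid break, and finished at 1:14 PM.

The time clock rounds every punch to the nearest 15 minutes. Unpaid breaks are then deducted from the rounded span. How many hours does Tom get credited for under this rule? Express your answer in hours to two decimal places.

4.25 hours

The shift: in 7:52 AM→7:45 AM, out 1:14 PM→1:15 PM; 5 h 30 min − 75 min = 4 h 15 min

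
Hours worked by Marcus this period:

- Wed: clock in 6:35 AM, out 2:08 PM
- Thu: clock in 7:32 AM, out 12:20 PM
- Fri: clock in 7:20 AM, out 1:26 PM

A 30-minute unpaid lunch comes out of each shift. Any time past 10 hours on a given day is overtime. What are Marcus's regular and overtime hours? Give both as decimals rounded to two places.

Wed: 6:35 AM–2:08 PM = 7 h 33 min; less 30 min break → 7 h 3 min
Thu: 7:32 AM–12:20 PM = 4 h 48 min; less 30 min break → 4 h 18 min
Fri: 7:20 AM–1:26 PM = 6 h 6 min; less 30 min break → 5 h 36 min
Wed reg 7 h 3 min / OT 0 h 0 min; Thu reg 4 h 18 min / OT 0 h 0 min; Fri reg 5 h 36 min / OT 0 h 0 min.
Totals: regular 16 h 57 min, overtime 0 h 0 min.

Regular 16.95 hours, overtime 0.00 hours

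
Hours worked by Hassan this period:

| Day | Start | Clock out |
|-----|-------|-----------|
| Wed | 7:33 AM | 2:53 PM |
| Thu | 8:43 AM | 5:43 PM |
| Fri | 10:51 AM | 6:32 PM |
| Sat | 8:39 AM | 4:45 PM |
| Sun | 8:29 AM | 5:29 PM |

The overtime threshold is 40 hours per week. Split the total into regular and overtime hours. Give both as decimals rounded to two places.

Regular 40.00 hours, overtime 1.12 hours

Wed: 7:33 AM–2:53 PM = 7 h 20 min
Thu: 8:43 AM–5:43 PM = 9 h 0 min
Fri: 10:51 AM–6:32 PM = 7 h 41 min
Sat: 8:39 AM–4:45 PM = 8 h 6 min
Sun: 8:29 AM–5:29 PM = 9 h 0 min
Total worked: 41 h 7 min = 41.12 h.
Threshold 40 h → overtime 1 h 7 min, regular 40 h 0 min.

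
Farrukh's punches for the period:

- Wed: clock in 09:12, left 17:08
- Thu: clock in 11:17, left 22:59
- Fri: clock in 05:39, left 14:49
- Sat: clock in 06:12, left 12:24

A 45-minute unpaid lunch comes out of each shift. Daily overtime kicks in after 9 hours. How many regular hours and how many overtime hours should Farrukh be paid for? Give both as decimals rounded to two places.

Wed: 09:12–17:08 = 7 h 56 min; less 45 min break → 7 h 11 min
Thu: 11:17–22:59 = 11 h 42 min; less 45 min break → 10 h 57 min
Fri: 05:39–14:49 = 9 h 10 min; less 45 min break → 8 h 25 min
Sat: 06:12–12:24 = 6 h 12 min; less 45 min break → 5 h 27 min
Wed reg 7 h 11 min / OT 0 h 0 min; Thu reg 9 h 0 min / OT 1 h 57 min; Fri reg 8 h 25 min / OT 0 h 0 min; Sat reg 5 h 27 min / OT 0 h 0 min.
Totals: regular 30 h 3 min, overtime 1 h 57 min.

Regular 30.05 hours, overtime 1.95 hours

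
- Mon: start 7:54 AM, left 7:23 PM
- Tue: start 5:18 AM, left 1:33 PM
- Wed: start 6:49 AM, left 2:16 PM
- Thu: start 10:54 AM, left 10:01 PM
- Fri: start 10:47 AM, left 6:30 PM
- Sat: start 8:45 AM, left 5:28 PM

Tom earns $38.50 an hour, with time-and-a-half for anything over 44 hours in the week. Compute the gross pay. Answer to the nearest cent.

Mon: 7:54 AM–7:23 PM = 11 h 29 min
Tue: 5:18 AM–1:33 PM = 8 h 15 min
Wed: 6:49 AM–2:16 PM = 7 h 27 min
Thu: 10:54 AM–10:01 PM = 11 h 7 min
Fri: 10:47 AM–6:30 PM = 7 h 43 min
Sat: 8:45 AM–5:28 PM = 8 h 43 min
Total worked: 54 h 44 min = 3284 min.
Regular 44 h 0 min = 2640 min at $38.50/h; overtime 10 h 44 min = 644 min at $57.75/h.
Pay = (2640 × $38.50 + 644 × $57.75) ÷ 60 = $2313.85.

$2313.85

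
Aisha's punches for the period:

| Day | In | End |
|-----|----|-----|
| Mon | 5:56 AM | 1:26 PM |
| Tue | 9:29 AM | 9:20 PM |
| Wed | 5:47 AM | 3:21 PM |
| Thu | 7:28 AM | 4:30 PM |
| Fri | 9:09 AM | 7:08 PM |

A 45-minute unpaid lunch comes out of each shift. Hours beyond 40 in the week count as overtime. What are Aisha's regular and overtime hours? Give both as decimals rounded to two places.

Mon: 5:56 AM–1:26 PM = 7 h 30 min; less 45 min break → 6 h 45 min
Tue: 9:29 AM–9:20 PM = 11 h 51 min; less 45 min break → 11 h 6 min
Wed: 5:47 AM–3:21 PM = 9 h 34 min; less 45 min break → 8 h 49 min
Thu: 7:28 AM–4:30 PM = 9 h 2 min; less 45 min break → 8 h 17 min
Fri: 9:09 AM–7:08 PM = 9 h 59 min; less 45 min break → 9 h 14 min
Total worked: 44 h 11 min = 44.18 h.
Threshold 40 h → overtime 4 h 11 min, regular 40 h 0 min.

Regular 40.00 hours, overtime 4.18 hours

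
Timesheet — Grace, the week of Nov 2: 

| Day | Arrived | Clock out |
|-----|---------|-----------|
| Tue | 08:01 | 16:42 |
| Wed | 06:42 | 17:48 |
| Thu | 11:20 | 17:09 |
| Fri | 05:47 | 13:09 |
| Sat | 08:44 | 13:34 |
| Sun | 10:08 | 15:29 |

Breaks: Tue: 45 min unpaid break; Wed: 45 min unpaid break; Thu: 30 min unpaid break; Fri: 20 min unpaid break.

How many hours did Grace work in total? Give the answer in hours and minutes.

40 h 49 min

Tue: 08:01–16:42 = 8 h 41 min; less 45 min break → 7 h 56 min
Wed: 06:42–17:48 = 11 h 6 min; less 45 min break → 10 h 21 min
Thu: 11:20–17:09 = 5 h 49 min; less 30 min break → 5 h 19 min
Fri: 05:47–13:09 = 7 h 22 min; less 20 min break → 7 h 2 min
Sat: 08:44–13:34 = 4 h 50 min
Sun: 10:08–15:29 = 5 h 21 min
Total: 7 h 56 min + 10 h 21 min + 5 h 19 min + 7 h 2 min + 4 h 50 min + 5 h 21 min = 40 h 49 min.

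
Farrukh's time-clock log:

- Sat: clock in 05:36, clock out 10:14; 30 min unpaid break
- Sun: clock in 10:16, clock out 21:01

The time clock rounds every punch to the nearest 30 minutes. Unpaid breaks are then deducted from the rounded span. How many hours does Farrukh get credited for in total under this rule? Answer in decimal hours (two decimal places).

14.50 hours

Sat: in 05:36→05:30, out 10:14→10:00; 4 h 30 min − 30 min = 4 h 0 min
Sun: in 10:16→10:30, out 21:01→21:00; 10 h 30 min
Total credited: 14 h 30 min.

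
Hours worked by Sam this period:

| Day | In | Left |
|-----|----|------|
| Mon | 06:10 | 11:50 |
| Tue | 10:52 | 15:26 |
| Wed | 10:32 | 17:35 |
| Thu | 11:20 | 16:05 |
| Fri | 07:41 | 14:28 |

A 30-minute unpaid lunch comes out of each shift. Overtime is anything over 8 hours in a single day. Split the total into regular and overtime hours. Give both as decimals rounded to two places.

Mon: 06:10–11:50 = 5 h 40 min; less 30 min break → 5 h 10 min
Tue: 10:52–15:26 = 4 h 34 min; less 30 min break → 4 h 4 min
Wed: 10:32–17:35 = 7 h 3 min; less 30 min break → 6 h 33 min
Thu: 11:20–16:05 = 4 h 45 min; less 30 min break → 4 h 15 min
Fri: 07:41–14:28 = 6 h 47 min; less 30 min break → 6 h 17 min
Mon reg 5 h 10 min / OT 0 h 0 min; Tue reg 4 h 4 min / OT 0 h 0 min; Wed reg 6 h 33 min / OT 0 h 0 min; Thu reg 4 h 15 min / OT 0 h 0 min; Fri reg 6 h 17 min / OT 0 h 0 min.
Totals: regular 26 h 19 min, overtime 0 h 0 min.

Regular 26.32 hours, overtime 0.00 hours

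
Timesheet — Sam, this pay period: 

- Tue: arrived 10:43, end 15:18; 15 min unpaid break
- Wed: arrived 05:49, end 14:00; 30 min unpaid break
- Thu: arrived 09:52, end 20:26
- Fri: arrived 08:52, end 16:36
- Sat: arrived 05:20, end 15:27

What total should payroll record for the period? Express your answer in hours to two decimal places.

Tue: 10:43–15:18 = 4 h 35 min; less 15 min break → 4 h 20 min
Wed: 05:49–14:00 = 8 h 11 min; less 30 min break → 7 h 41 min
Thu: 09:52–20:26 = 10 h 34 min
Fri: 08:52–16:36 = 7 h 44 min
Sat: 05:20–15:27 = 10 h 7 min
Total: 4 h 20 min + 7 h 41 min + 10 h 34 min + 7 h 44 min + 10 h 7 min = 40 h 26 min.

40.43 hours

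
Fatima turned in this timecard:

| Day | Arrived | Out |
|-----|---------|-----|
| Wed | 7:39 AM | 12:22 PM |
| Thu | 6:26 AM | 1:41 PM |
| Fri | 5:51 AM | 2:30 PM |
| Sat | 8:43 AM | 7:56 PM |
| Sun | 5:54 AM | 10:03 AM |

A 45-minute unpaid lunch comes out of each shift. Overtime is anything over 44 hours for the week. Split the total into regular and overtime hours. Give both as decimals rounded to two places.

Regular 32.23 hours, overtime 0.00 hours

Wed: 7:39 AM–12:22 PM = 4 h 43 min; less 45 min break → 3 h 58 min
Thu: 6:26 AM–1:41 PM = 7 h 15 min; less 45 min break → 6 h 30 min
Fri: 5:51 AM–2:30 PM = 8 h 39 min; less 45 min break → 7 h 54 min
Sat: 8:43 AM–7:56 PM = 11 h 13 min; less 45 min break → 10 h 28 min
Sun: 5:54 AM–10:03 AM = 4 h 9 min; less 45 min break → 3 h 24 min
Total worked: 32 h 14 min = 32.23 h.
Threshold 44 h → overtime 0 h 0 min, regular 32 h 14 min.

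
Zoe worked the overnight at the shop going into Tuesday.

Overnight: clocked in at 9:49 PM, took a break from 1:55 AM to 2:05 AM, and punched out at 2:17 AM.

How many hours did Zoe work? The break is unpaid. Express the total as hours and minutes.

4 h 18 min

Overnight: 9:49 PM → midnight = 2 h 11 min; midnight → 2:17 AM = 2 h 17 min; span 4 h 28 min; less 10 min break → 4 h 18 min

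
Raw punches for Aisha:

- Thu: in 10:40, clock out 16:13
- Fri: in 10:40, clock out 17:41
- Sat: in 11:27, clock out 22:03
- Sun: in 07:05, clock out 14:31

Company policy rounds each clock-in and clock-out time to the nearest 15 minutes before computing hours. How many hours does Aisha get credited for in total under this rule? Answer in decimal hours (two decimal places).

30.50 hours

Thu: in 10:40→10:45, out 16:13→16:15; 5 h 30 min
Fri: in 10:40→10:45, out 17:41→17:45; 7 h 0 min
Sat: in 11:27→11:30, out 22:03→22:00; 10 h 30 min
Sun: in 07:05→07:00, out 14:31→14:30; 7 h 30 min
Total credited: 30 h 30 min.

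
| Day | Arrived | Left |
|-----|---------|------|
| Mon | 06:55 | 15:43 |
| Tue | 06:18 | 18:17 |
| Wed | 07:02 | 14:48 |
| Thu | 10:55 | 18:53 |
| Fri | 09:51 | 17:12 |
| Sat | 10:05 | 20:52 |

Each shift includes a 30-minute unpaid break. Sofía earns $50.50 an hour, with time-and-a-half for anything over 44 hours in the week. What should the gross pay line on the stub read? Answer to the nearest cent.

$2801.49

Mon: 06:55–15:43 = 8 h 48 min; less 30 min break → 8 h 18 min
Tue: 06:18–18:17 = 11 h 59 min; less 30 min break → 11 h 29 min
Wed: 07:02–14:48 = 7 h 46 min; less 30 min break → 7 h 16 min
Thu: 10:55–18:53 = 7 h 58 min; less 30 min break → 7 h 28 min
Fri: 09:51–17:12 = 7 h 21 min; less 30 min break → 6 h 51 min
Sat: 10:05–20:52 = 10 h 47 min; less 30 min break → 10 h 17 min
Total worked: 51 h 39 min = 3099 min.
Regular 44 h 0 min = 2640 min at $50.50/h; overtime 7 h 39 min = 459 min at $75.75/h.
Pay = (2640 × $50.50 + 459 × $75.75) ÷ 60 = $2801.49.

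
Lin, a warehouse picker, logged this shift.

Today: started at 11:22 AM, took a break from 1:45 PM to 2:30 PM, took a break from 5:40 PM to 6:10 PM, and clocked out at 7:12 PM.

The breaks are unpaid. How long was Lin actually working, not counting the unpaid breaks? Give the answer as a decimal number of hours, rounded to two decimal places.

Today: 11:22 AM–7:12 PM = 7 h 50 min; less 75 min break → 6 h 35 min

6.58 hours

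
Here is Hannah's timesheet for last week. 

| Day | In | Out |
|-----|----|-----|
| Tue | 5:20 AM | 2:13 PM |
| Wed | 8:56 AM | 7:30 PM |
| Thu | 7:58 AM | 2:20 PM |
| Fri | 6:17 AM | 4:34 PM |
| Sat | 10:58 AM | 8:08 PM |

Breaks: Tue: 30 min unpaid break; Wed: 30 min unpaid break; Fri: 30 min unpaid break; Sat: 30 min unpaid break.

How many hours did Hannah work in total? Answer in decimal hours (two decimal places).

Tue: 5:20 AM–2:13 PM = 8 h 53 min; less 30 min break → 8 h 23 min
Wed: 8:56 AM–7:30 PM = 10 h 34 min; less 30 min break → 10 h 4 min
Thu: 7:58 AM–2:20 PM = 6 h 22 min
Fri: 6:17 AM–4:34 PM = 10 h 17 min; less 30 min break → 9 h 47 min
Sat: 10:58 AM–8:08 PM = 9 h 10 min; less 30 min break → 8 h 40 min
Total: 8 h 23 min + 10 h 4 min + 6 h 22 min + 9 h 47 min + 8 h 40 min = 43 h 16 min.

43.27 hours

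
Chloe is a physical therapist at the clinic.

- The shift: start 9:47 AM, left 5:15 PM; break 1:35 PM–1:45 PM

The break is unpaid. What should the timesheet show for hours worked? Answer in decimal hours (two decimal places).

7.30 hours

The shift: 9:47 AM–5:15 PM = 7 h 28 min; less 10 min break → 7 h 18 min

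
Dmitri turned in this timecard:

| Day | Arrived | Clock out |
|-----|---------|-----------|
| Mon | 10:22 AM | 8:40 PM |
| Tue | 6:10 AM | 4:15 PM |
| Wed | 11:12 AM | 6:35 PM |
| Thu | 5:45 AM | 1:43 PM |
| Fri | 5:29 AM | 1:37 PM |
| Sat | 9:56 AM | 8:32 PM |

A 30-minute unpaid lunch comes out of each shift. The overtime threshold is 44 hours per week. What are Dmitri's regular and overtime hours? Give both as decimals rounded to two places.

Mon: 10:22 AM–8:40 PM = 10 h 18 min; less 30 min break → 9 h 48 min
Tue: 6:10 AM–4:15 PM = 10 h 5 min; less 30 min break → 9 h 35 min
Wed: 11:12 AM–6:35 PM = 7 h 23 min; less 30 min break → 6 h 53 min
Thu: 5:45 AM–1:43 PM = 7 h 58 min; less 30 min break → 7 h 28 min
Fri: 5:29 AM–1:37 PM = 8 h 8 min; less 30 min break → 7 h 38 min
Sat: 9:56 AM–8:32 PM = 10 h 36 min; less 30 min break → 10 h 6 min
Total worked: 51 h 28 min = 51.47 h.
Threshold 44 h → overtime 7 h 28 min, regular 44 h 0 min.

Regular 44.00 hours, overtime 7.47 hours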